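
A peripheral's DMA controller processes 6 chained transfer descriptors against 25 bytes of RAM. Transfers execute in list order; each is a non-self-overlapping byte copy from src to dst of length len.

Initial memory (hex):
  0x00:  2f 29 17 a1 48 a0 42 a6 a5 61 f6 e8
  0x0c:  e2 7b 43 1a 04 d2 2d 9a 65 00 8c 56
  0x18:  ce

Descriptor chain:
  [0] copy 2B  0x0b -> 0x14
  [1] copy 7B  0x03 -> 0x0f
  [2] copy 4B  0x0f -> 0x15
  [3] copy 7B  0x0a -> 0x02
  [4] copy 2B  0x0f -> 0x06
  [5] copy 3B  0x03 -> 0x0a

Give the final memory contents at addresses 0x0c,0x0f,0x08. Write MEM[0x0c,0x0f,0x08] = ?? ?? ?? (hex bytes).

MEM[0x0c,0x0f,0x08] = 7b a1 48

#0 dst[0x14+2] := {0xe8,0xe2}
#1 dst[0x0f+7] := {0xa1,0x48,0xa0,0x42,0xa6,0xa5,0x61}
#2 dst[0x15+4] := {0xa1,0x48,0xa0,0x42}
#3 dst[0x02+7] := {0xf6,0xe8,0xe2,0x7b,0x43,0xa1,0x48}
#4 dst[0x06+2] := {0xa1,0x48}
#5 dst[0x0a+3] := {0xe8,0xe2,0x7b}
query mem[0x0c]=0x7b, mem[0x0f]=0xa1, mem[0x08]=0x48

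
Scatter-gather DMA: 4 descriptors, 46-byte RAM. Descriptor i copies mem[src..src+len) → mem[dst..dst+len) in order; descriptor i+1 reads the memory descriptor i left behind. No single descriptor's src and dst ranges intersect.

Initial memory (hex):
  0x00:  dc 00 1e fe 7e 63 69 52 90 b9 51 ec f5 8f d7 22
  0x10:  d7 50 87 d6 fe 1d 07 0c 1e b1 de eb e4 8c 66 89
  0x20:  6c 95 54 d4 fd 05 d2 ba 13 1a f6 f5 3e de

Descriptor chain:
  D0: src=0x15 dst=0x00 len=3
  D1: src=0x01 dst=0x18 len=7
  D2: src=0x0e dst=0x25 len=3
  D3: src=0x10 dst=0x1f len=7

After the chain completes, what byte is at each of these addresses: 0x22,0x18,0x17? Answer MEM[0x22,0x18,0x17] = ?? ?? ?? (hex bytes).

MEM[0x22,0x18,0x17] = d6 07 0c

#0 dst[0x00+3] := {0x1d,0x07,0x0c}
#1 dst[0x18+7] := {0x07,0x0c,0xfe,0x7e,0x63,0x69,0x52}
#2 dst[0x25+3] := {0xd7,0x22,0xd7}
#3 dst[0x1f+7] := {0xd7,0x50,0x87,0xd6,0xfe,0x1d,0x07}
query mem[0x22]=0xd6, mem[0x18]=0x07, mem[0x17]=0x0c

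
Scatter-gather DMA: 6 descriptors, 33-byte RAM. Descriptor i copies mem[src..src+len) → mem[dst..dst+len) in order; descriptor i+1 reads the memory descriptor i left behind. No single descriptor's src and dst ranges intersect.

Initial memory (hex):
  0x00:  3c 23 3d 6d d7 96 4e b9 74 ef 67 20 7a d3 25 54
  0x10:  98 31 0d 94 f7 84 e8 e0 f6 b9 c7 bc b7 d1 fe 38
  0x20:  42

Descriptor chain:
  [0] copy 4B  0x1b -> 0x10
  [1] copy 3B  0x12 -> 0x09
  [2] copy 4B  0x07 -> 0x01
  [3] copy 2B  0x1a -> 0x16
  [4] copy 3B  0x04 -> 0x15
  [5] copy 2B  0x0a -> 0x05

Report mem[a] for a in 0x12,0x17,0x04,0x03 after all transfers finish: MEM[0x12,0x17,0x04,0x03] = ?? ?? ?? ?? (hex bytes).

D0: mem[0x10..0x13] <- [bc b7 d1 fe]
D1: mem[0x09..0x0b] <- [d1 fe f7]
D2: mem[0x01..0x04] <- [b9 74 d1 fe]
D3: mem[0x16..0x17] <- [c7 bc]
D4: mem[0x15..0x17] <- [fe 96 4e]
D5: mem[0x05..0x06] <- [fe f7]
query mem[0x12]=0xd1, mem[0x17]=0x4e, mem[0x04]=0xfe, mem[0x03]=0xd1

MEM[0x12,0x17,0x04,0x03] = d1 4e fe d1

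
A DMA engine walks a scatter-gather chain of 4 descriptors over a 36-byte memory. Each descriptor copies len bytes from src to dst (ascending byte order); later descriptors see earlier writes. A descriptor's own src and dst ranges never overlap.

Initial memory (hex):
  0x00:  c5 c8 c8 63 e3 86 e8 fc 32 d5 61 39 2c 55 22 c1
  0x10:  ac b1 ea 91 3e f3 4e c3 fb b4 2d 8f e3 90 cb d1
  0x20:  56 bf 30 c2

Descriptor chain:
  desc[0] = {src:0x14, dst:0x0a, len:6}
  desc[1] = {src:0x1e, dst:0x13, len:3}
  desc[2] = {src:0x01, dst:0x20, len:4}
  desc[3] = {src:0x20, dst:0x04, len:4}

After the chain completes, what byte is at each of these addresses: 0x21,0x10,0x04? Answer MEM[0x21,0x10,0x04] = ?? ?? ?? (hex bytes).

MEM[0x21,0x10,0x04] = c8 ac c8

#0 dst[0x0a+6] := {0x3e,0xf3,0x4e,0xc3,0xfb,0xb4}
#1 dst[0x13+3] := {0xcb,0xd1,0x56}
#2 dst[0x20+4] := {0xc8,0xc8,0x63,0xe3}
#3 dst[0x04+4] := {0xc8,0xc8,0x63,0xe3}
query mem[0x21]=0xc8, mem[0x10]=0xac, mem[0x04]=0xc8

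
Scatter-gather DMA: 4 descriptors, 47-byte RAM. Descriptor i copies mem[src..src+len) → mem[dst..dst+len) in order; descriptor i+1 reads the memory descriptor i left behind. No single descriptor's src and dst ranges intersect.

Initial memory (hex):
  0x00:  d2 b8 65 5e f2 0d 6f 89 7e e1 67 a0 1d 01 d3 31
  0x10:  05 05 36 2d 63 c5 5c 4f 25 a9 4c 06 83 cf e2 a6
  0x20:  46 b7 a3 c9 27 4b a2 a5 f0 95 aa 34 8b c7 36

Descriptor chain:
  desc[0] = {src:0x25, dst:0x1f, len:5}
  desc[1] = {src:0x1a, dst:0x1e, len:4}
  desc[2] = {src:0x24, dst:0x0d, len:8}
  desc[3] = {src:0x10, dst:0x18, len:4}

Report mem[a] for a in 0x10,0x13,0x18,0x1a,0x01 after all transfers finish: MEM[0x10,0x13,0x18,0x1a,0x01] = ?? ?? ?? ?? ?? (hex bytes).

MEM[0x10,0x13,0x18,0x1a,0x01] = a5 aa a5 95 b8

  after D0: wrote 5B at 0x1f = 4ba2a5f095
  after D1: wrote 4B at 0x1e = 4c0683cf
  after D2: wrote 8B at 0x0d = 274ba2a5f095aa34
  after D3: wrote 4B at 0x18 = a5f095aa
query mem[0x10]=0xa5, mem[0x13]=0xaa, mem[0x18]=0xa5, mem[0x1a]=0x95, mem[0x01]=0xb8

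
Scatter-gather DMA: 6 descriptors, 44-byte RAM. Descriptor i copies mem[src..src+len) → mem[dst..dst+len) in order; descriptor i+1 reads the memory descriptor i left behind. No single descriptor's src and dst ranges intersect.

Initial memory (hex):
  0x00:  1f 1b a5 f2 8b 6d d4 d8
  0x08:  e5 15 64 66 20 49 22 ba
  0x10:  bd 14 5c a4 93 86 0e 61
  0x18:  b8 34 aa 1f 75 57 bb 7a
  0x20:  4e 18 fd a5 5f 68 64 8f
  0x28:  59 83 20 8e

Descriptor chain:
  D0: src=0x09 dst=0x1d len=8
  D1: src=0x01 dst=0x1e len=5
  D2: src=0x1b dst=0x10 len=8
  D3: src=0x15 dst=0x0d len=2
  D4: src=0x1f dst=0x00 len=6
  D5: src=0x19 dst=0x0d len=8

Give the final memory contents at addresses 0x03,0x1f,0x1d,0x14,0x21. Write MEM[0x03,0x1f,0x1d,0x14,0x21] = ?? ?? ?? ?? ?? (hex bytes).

MEM[0x03,0x1f,0x1d,0x14,0x21] = 6d a5 15 f2 8b

  after D0: wrote 8B at 0x1d = 156466204922babd
  after D1: wrote 5B at 0x1e = 1ba5f28b6d
  after D2: wrote 8B at 0x10 = 1f75151ba5f28b6d
  after D3: wrote 2B at 0x0d = f28b
  after D4: wrote 6B at 0x00 = a5f28b6dbabd
  after D5: wrote 8B at 0x0d = 34aa1f75151ba5f2
query mem[0x03]=0x6d, mem[0x1f]=0xa5, mem[0x1d]=0x15, mem[0x14]=0xf2, mem[0x21]=0x8b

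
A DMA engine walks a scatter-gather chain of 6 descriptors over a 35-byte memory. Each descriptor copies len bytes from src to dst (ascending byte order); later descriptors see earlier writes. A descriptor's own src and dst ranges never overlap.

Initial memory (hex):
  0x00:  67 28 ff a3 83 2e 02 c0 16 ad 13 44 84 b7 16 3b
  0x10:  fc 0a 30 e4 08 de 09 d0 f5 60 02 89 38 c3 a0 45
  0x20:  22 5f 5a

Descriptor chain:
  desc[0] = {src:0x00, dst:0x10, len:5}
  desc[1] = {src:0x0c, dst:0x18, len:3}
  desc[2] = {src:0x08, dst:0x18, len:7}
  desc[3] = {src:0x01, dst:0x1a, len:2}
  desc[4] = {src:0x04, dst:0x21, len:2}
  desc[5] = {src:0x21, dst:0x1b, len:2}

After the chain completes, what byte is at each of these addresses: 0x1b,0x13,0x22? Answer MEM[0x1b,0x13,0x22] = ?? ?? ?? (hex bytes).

D0: mem[0x10..0x14] <- [67 28 ff a3 83]
D1: mem[0x18..0x1a] <- [84 b7 16]
D2: mem[0x18..0x1e] <- [16 ad 13 44 84 b7 16]
D3: mem[0x1a..0x1b] <- [28 ff]
D4: mem[0x21..0x22] <- [83 2e]
D5: mem[0x1b..0x1c] <- [83 2e]
query mem[0x1b]=0x83, mem[0x13]=0xa3, mem[0x22]=0x2e

MEM[0x1b,0x13,0x22] = 83 a3 2e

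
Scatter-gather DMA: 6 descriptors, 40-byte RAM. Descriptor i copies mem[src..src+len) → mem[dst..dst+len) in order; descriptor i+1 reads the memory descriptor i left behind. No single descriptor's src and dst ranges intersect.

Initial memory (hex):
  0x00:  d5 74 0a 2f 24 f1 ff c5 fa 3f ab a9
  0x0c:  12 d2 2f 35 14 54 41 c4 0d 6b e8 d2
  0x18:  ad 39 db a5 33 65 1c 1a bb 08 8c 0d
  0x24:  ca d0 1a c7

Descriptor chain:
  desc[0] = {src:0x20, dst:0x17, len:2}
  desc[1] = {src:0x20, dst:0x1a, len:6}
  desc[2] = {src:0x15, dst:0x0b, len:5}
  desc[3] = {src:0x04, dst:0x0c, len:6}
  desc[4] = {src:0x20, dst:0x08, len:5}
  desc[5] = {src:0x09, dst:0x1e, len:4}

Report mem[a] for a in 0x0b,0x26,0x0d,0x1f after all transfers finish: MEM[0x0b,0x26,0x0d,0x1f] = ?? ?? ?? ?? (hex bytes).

MEM[0x0b,0x26,0x0d,0x1f] = 0d 1a f1 8c

#0 dst[0x17+2] := {0xbb,0x08}
#1 dst[0x1a+6] := {0xbb,0x08,0x8c,0x0d,0xca,0xd0}
#2 dst[0x0b+5] := {0x6b,0xe8,0xbb,0x08,0x39}
#3 dst[0x0c+6] := {0x24,0xf1,0xff,0xc5,0xfa,0x3f}
#4 dst[0x08+5] := {0xbb,0x08,0x8c,0x0d,0xca}
#5 dst[0x1e+4] := {0x08,0x8c,0x0d,0xca}
query mem[0x0b]=0x0d, mem[0x26]=0x1a, mem[0x0d]=0xf1, mem[0x1f]=0x8c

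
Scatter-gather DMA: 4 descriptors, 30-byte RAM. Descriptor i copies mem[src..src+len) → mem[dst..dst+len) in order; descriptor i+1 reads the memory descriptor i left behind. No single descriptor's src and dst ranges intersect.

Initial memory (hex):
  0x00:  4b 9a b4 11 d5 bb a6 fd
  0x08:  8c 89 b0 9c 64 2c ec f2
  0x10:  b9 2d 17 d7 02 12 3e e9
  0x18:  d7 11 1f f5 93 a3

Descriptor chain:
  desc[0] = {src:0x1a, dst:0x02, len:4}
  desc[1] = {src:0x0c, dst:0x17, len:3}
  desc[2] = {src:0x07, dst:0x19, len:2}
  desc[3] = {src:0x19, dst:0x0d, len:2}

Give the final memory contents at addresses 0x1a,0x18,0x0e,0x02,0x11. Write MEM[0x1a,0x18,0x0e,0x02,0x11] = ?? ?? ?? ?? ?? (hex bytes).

MEM[0x1a,0x18,0x0e,0x02,0x11] = 8c 2c 8c 1f 2d

[0] 0x1a->0x02 len=4 : 1f f5 93 a3
[1] 0x0c->0x17 len=3 : 64 2c ec
[2] 0x07->0x19 len=2 : fd 8c
[3] 0x19->0x0d len=2 : fd 8c
query mem[0x1a]=0x8c, mem[0x18]=0x2c, mem[0x0e]=0x8c, mem[0x02]=0x1f, mem[0x11]=0x2d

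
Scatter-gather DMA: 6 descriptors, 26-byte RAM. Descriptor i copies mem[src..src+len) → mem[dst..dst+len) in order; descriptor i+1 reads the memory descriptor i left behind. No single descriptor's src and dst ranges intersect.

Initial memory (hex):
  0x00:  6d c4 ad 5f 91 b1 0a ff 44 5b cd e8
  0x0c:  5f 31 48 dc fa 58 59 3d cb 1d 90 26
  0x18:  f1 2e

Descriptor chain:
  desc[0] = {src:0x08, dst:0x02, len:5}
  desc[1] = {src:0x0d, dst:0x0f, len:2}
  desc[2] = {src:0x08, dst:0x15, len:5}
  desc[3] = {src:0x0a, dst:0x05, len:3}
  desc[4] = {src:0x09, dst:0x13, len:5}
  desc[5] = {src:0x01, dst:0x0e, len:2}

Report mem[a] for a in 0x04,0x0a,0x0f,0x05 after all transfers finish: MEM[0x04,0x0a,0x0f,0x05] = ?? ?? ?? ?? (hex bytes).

#0 dst[0x02+5] := {0x44,0x5b,0xcd,0xe8,0x5f}
#1 dst[0x0f+2] := {0x31,0x48}
#2 dst[0x15+5] := {0x44,0x5b,0xcd,0xe8,0x5f}
#3 dst[0x05+3] := {0xcd,0xe8,0x5f}
#4 dst[0x13+5] := {0x5b,0xcd,0xe8,0x5f,0x31}
#5 dst[0x0e+2] := {0xc4,0x44}
query mem[0x04]=0xcd, mem[0x0a]=0xcd, mem[0x0f]=0x44, mem[0x05]=0xcd

MEM[0x04,0x0a,0x0f,0x05] = cd cd 44 cd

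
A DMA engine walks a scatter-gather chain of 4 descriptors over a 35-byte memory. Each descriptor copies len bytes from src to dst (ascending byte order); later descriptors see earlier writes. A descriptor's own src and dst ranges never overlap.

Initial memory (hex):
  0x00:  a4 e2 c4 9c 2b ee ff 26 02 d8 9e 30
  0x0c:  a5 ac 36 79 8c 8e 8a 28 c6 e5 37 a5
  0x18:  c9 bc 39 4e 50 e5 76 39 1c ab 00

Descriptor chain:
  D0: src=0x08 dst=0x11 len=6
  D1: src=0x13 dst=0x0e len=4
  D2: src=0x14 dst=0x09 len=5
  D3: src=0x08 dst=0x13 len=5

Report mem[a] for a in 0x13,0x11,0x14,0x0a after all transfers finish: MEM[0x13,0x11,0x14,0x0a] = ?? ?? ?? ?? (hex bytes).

MEM[0x13,0x11,0x14,0x0a] = 02 ac 30 a5

[0] 0x08->0x11 len=6 : 02 d8 9e 30 a5 ac
[1] 0x13->0x0e len=4 : 9e 30 a5 ac
[2] 0x14->0x09 len=5 : 30 a5 ac a5 c9
[3] 0x08->0x13 len=5 : 02 30 a5 ac a5
query mem[0x13]=0x02, mem[0x11]=0xac, mem[0x14]=0x30, mem[0x0a]=0xa5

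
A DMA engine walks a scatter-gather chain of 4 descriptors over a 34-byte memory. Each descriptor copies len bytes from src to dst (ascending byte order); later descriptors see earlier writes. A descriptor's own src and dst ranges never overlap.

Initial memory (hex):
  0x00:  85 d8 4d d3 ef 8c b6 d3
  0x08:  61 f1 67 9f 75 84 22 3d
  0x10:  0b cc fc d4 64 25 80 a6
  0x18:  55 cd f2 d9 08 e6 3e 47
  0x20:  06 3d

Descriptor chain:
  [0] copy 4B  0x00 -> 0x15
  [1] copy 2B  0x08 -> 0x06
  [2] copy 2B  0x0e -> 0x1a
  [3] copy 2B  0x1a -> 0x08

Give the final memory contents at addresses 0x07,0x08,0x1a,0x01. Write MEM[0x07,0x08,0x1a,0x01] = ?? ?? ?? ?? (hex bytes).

MEM[0x07,0x08,0x1a,0x01] = f1 22 22 d8

[0] 0x00->0x15 len=4 : 85 d8 4d d3
[1] 0x08->0x06 len=2 : 61 f1
[2] 0x0e->0x1a len=2 : 22 3d
[3] 0x1a->0x08 len=2 : 22 3d
query mem[0x07]=0xf1, mem[0x08]=0x22, mem[0x1a]=0x22, mem[0x01]=0xd8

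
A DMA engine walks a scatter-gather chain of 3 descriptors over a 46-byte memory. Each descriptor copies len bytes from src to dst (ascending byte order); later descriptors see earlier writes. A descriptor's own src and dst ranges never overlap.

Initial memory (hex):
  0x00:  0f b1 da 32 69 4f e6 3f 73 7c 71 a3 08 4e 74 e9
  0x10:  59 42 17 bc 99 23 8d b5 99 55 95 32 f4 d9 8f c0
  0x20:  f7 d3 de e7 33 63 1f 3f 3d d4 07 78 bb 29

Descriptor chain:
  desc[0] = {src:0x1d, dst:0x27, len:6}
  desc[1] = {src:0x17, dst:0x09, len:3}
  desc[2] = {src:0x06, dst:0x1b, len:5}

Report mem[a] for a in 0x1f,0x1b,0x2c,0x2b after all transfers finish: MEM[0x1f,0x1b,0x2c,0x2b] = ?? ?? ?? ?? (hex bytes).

MEM[0x1f,0x1b,0x2c,0x2b] = 99 e6 de d3

#0 dst[0x27+6] := {0xd9,0x8f,0xc0,0xf7,0xd3,0xde}
#1 dst[0x09+3] := {0xb5,0x99,0x55}
#2 dst[0x1b+5] := {0xe6,0x3f,0x73,0xb5,0x99}
query mem[0x1f]=0x99, mem[0x1b]=0xe6, mem[0x2c]=0xde, mem[0x2b]=0xd3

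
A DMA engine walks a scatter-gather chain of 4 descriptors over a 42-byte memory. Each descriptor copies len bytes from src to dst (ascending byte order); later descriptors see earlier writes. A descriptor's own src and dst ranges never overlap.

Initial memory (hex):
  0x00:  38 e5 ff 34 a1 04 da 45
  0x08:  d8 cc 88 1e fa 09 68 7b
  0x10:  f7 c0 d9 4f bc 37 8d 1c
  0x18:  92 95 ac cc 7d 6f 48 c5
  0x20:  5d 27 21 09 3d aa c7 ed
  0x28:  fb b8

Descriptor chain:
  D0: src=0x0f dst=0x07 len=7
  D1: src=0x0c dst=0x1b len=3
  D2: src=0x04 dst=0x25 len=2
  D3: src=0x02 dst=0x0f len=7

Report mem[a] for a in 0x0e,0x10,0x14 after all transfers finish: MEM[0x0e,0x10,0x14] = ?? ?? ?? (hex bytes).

MEM[0x0e,0x10,0x14] = 68 34 7b

[0] 0x0f->0x07 len=7 : 7b f7 c0 d9 4f bc 37
[1] 0x0c->0x1b len=3 : bc 37 68
[2] 0x04->0x25 len=2 : a1 04
[3] 0x02->0x0f len=7 : ff 34 a1 04 da 7b f7
query mem[0x0e]=0x68, mem[0x10]=0x34, mem[0x14]=0x7b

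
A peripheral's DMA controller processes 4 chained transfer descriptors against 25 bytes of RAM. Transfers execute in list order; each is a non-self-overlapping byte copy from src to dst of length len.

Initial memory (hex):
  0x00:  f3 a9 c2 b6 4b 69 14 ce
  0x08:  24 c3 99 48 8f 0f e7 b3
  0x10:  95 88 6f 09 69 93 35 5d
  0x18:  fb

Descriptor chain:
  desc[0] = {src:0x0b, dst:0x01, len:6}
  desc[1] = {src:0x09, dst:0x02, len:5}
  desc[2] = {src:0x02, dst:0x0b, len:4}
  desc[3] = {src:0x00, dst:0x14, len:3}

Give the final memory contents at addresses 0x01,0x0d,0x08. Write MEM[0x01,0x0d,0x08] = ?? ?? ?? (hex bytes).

MEM[0x01,0x0d,0x08] = 48 48 24

#0 dst[0x01+6] := {0x48,0x8f,0x0f,0xe7,0xb3,0x95}
#1 dst[0x02+5] := {0xc3,0x99,0x48,0x8f,0x0f}
#2 dst[0x0b+4] := {0xc3,0x99,0x48,0x8f}
#3 dst[0x14+3] := {0xf3,0x48,0xc3}
query mem[0x01]=0x48, mem[0x0d]=0x48, mem[0x08]=0x24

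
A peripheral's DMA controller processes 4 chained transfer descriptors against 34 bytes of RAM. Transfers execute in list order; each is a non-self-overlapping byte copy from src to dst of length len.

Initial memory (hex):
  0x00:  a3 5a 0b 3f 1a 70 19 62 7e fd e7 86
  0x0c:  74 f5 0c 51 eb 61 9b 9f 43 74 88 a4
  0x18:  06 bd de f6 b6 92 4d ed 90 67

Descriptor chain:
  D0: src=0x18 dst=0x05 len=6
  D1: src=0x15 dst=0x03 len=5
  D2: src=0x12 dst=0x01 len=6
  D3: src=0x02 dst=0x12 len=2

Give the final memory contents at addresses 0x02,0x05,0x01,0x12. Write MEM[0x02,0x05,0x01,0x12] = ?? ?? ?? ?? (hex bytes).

  after D0: wrote 6B at 0x05 = 06bddef6b692
  after D1: wrote 5B at 0x03 = 7488a406bd
  after D2: wrote 6B at 0x01 = 9b9f437488a4
  after D3: wrote 2B at 0x12 = 9f43
query mem[0x02]=0x9f, mem[0x05]=0x88, mem[0x01]=0x9b, mem[0x12]=0x9f

MEM[0x02,0x05,0x01,0x12] = 9f 88 9b 9f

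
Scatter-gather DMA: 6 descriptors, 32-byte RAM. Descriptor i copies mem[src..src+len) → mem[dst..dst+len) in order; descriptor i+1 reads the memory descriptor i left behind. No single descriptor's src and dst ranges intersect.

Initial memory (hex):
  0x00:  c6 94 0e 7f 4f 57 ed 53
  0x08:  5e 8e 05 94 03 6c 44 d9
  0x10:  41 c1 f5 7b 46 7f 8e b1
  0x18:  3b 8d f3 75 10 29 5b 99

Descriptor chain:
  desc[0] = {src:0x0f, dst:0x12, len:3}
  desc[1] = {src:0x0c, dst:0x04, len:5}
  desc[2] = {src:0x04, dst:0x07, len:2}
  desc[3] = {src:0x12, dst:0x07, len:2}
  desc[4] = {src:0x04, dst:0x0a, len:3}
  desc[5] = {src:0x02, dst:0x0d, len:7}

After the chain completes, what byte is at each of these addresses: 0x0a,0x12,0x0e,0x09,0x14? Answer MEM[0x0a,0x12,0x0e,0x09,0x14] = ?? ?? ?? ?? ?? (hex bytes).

MEM[0x0a,0x12,0x0e,0x09,0x14] = 03 d9 7f 8e c1

  after D0: wrote 3B at 0x12 = d941c1
  after D1: wrote 5B at 0x04 = 036c44d941
  after D2: wrote 2B at 0x07 = 036c
  after D3: wrote 2B at 0x07 = d941
  after D4: wrote 3B at 0x0a = 036c44
  after D5: wrote 7B at 0x0d = 0e7f036c44d941
query mem[0x0a]=0x03, mem[0x12]=0xd9, mem[0x0e]=0x7f, mem[0x09]=0x8e, mem[0x14]=0xc1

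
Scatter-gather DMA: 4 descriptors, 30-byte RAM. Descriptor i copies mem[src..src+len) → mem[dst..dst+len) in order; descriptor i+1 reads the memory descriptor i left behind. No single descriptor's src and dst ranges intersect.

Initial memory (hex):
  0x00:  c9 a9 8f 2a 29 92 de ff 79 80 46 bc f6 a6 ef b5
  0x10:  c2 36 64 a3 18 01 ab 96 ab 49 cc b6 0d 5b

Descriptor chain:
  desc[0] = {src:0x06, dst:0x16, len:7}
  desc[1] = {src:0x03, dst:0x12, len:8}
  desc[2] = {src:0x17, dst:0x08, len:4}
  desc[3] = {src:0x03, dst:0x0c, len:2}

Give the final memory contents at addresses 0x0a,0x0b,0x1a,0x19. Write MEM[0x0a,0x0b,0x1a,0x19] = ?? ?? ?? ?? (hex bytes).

MEM[0x0a,0x0b,0x1a,0x19] = 46 46 46 46

D0: mem[0x16..0x1c] <- [de ff 79 80 46 bc f6]
D1: mem[0x12..0x19] <- [2a 29 92 de ff 79 80 46]
D2: mem[0x08..0x0b] <- [79 80 46 46]
D3: mem[0x0c..0x0d] <- [2a 29]
query mem[0x0a]=0x46, mem[0x0b]=0x46, mem[0x1a]=0x46, mem[0x19]=0x46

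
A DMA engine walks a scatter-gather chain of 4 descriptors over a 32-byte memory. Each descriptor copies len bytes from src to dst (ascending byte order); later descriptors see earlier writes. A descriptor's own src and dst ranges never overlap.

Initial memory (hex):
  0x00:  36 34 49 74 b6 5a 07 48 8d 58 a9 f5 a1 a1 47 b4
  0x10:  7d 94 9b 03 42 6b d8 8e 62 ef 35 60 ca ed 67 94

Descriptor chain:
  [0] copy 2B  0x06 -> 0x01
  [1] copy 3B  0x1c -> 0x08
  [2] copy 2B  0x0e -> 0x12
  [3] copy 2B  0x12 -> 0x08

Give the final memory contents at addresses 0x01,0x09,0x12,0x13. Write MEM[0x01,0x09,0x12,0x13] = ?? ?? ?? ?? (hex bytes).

  after D0: wrote 2B at 0x01 = 0748
  after D1: wrote 3B at 0x08 = caed67
  after D2: wrote 2B at 0x12 = 47b4
  after D3: wrote 2B at 0x08 = 47b4
query mem[0x01]=0x07, mem[0x09]=0xb4, mem[0x12]=0x47, mem[0x13]=0xb4

MEM[0x01,0x09,0x12,0x13] = 07 b4 47 b4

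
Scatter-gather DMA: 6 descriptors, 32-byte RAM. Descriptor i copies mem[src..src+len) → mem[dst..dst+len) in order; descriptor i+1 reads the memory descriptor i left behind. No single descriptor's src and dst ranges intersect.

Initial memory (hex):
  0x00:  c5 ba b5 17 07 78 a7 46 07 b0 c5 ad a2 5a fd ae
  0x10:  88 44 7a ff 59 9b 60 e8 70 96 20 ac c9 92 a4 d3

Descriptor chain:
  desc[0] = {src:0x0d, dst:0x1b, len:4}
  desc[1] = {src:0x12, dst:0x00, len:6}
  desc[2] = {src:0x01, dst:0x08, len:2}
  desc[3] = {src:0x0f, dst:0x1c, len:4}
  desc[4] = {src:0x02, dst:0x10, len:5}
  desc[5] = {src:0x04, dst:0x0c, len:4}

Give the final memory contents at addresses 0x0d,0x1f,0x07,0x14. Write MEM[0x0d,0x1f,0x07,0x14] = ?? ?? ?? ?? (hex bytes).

D0: mem[0x1b..0x1e] <- [5a fd ae 88]
D1: mem[0x00..0x05] <- [7a ff 59 9b 60 e8]
D2: mem[0x08..0x09] <- [ff 59]
D3: mem[0x1c..0x1f] <- [ae 88 44 7a]
D4: mem[0x10..0x14] <- [59 9b 60 e8 a7]
D5: mem[0x0c..0x0f] <- [60 e8 a7 46]
query mem[0x0d]=0xe8, mem[0x1f]=0x7a, mem[0x07]=0x46, mem[0x14]=0xa7

MEM[0x0d,0x1f,0x07,0x14] = e8 7a 46 a7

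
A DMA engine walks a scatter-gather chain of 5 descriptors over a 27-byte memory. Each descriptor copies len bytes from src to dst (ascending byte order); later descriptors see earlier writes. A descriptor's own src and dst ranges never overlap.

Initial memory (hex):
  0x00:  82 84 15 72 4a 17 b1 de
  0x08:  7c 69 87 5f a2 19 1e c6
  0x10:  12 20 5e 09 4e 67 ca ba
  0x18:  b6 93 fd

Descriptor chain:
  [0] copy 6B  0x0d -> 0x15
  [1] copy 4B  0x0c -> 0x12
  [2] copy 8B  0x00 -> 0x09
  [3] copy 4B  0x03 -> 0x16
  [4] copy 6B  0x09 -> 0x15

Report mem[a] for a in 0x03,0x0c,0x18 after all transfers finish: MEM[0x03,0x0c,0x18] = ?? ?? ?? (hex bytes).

  after D0: wrote 6B at 0x15 = 191ec612205e
  after D1: wrote 4B at 0x12 = a2191ec6
  after D2: wrote 8B at 0x09 = 828415724a17b1de
  after D3: wrote 4B at 0x16 = 724a17b1
  after D4: wrote 6B at 0x15 = 828415724a17
query mem[0x03]=0x72, mem[0x0c]=0x72, mem[0x18]=0x72

MEM[0x03,0x0c,0x18] = 72 72 72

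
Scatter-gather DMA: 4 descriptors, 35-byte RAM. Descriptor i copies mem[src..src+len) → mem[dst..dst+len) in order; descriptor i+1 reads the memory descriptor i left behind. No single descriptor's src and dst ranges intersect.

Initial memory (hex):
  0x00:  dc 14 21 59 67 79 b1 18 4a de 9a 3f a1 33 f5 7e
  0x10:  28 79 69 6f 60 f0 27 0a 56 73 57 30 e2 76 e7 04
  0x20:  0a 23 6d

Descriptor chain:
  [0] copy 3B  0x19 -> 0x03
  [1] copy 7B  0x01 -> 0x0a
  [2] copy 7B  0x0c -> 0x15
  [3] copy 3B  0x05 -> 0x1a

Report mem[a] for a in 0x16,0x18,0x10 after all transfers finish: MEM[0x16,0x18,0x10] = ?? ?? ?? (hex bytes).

MEM[0x16,0x18,0x10] = 57 b1 18

[0] 0x19->0x03 len=3 : 73 57 30
[1] 0x01->0x0a len=7 : 14 21 73 57 30 b1 18
[2] 0x0c->0x15 len=7 : 73 57 30 b1 18 79 69
[3] 0x05->0x1a len=3 : 30 b1 18
query mem[0x16]=0x57, mem[0x18]=0xb1, mem[0x10]=0x18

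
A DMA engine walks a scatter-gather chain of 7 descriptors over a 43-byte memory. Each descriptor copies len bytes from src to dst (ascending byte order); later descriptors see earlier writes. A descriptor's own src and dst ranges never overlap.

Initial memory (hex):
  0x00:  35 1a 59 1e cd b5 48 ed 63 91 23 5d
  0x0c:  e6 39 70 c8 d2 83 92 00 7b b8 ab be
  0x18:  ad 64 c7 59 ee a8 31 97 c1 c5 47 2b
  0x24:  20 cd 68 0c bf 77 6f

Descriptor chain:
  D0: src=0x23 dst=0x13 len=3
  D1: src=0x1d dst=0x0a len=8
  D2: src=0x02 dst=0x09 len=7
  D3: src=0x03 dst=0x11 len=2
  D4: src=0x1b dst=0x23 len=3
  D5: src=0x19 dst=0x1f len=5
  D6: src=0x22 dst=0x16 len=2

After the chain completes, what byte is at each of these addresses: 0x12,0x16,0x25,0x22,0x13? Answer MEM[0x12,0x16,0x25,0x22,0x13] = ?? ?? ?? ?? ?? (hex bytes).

MEM[0x12,0x16,0x25,0x22,0x13] = cd ee a8 ee 2b

#0 dst[0x13+3] := {0x2b,0x20,0xcd}
#1 dst[0x0a+8] := {0xa8,0x31,0x97,0xc1,0xc5,0x47,0x2b,0x20}
#2 dst[0x09+7] := {0x59,0x1e,0xcd,0xb5,0x48,0xed,0x63}
#3 dst[0x11+2] := {0x1e,0xcd}
#4 dst[0x23+3] := {0x59,0xee,0xa8}
#5 dst[0x1f+5] := {0x64,0xc7,0x59,0xee,0xa8}
#6 dst[0x16+2] := {0xee,0xa8}
query mem[0x12]=0xcd, mem[0x16]=0xee, mem[0x25]=0xa8, mem[0x22]=0xee, mem[0x13]=0x2b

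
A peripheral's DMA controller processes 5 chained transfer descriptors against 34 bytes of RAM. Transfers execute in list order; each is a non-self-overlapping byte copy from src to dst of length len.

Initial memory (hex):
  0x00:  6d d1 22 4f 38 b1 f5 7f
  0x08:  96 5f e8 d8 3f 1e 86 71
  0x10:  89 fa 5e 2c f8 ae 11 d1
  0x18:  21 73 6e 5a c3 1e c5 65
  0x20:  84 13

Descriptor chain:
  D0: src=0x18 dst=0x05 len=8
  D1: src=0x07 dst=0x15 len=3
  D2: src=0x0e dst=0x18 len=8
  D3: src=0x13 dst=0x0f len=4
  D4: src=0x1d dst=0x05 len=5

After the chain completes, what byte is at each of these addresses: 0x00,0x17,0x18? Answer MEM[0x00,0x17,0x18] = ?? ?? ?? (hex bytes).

MEM[0x00,0x17,0x18] = 6d c3 86

D0: mem[0x05..0x0c] <- [21 73 6e 5a c3 1e c5 65]
D1: mem[0x15..0x17] <- [6e 5a c3]
D2: mem[0x18..0x1f] <- [86 71 89 fa 5e 2c f8 6e]
D3: mem[0x0f..0x12] <- [2c f8 6e 5a]
D4: mem[0x05..0x09] <- [2c f8 6e 84 13]
query mem[0x00]=0x6d, mem[0x17]=0xc3, mem[0x18]=0x86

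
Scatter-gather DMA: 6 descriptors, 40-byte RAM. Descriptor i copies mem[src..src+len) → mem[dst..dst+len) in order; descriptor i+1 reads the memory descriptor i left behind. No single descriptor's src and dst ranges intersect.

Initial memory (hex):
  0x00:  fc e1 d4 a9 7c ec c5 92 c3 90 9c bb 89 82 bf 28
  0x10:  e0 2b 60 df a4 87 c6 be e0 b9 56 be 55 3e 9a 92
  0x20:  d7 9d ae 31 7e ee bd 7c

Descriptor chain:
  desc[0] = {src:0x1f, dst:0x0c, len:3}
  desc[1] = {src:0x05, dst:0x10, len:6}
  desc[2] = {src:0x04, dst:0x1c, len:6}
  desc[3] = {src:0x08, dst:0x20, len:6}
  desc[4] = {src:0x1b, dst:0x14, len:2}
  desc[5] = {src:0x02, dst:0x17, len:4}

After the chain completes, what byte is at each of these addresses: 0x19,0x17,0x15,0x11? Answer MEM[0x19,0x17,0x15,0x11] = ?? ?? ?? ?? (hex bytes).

MEM[0x19,0x17,0x15,0x11] = 7c d4 7c c5

D0: mem[0x0c..0x0e] <- [92 d7 9d]
D1: mem[0x10..0x15] <- [ec c5 92 c3 90 9c]
D2: mem[0x1c..0x21] <- [7c ec c5 92 c3 90]
D3: mem[0x20..0x25] <- [c3 90 9c bb 92 d7]
D4: mem[0x14..0x15] <- [be 7c]
D5: mem[0x17..0x1a] <- [d4 a9 7c ec]
query mem[0x19]=0x7c, mem[0x17]=0xd4, mem[0x15]=0x7c, mem[0x11]=0xc5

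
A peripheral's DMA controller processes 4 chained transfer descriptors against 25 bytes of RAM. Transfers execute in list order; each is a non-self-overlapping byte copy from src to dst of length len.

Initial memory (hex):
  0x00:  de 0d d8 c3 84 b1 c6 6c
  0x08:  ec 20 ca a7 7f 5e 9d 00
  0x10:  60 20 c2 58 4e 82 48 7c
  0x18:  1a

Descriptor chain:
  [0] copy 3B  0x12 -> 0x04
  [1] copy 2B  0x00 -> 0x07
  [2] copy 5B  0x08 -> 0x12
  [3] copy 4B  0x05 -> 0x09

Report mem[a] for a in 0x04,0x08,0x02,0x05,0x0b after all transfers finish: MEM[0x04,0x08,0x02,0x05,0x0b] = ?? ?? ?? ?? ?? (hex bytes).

MEM[0x04,0x08,0x02,0x05,0x0b] = c2 0d d8 58 de

  after D0: wrote 3B at 0x04 = c2584e
  after D1: wrote 2B at 0x07 = de0d
  after D2: wrote 5B at 0x12 = 0d20caa77f
  after D3: wrote 4B at 0x09 = 584ede0d
query mem[0x04]=0xc2, mem[0x08]=0x0d, mem[0x02]=0xd8, mem[0x05]=0x58, mem[0x0b]=0xde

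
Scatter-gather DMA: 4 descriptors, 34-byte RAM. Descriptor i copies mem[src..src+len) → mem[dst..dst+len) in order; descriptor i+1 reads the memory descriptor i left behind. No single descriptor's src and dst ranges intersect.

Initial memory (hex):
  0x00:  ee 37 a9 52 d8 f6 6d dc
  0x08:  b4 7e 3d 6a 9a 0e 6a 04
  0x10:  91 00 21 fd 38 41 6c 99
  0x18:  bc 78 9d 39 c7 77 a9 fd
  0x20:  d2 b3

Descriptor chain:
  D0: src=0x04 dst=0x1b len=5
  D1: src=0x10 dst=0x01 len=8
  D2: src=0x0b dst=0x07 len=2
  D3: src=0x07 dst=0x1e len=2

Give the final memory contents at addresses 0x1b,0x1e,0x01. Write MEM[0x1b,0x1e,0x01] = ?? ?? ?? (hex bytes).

  after D0: wrote 5B at 0x1b = d8f66ddcb4
  after D1: wrote 8B at 0x01 = 910021fd38416c99
  after D2: wrote 2B at 0x07 = 6a9a
  after D3: wrote 2B at 0x1e = 6a9a
query mem[0x1b]=0xd8, mem[0x1e]=0x6a, mem[0x01]=0x91

MEM[0x1b,0x1e,0x01] = d8 6a 91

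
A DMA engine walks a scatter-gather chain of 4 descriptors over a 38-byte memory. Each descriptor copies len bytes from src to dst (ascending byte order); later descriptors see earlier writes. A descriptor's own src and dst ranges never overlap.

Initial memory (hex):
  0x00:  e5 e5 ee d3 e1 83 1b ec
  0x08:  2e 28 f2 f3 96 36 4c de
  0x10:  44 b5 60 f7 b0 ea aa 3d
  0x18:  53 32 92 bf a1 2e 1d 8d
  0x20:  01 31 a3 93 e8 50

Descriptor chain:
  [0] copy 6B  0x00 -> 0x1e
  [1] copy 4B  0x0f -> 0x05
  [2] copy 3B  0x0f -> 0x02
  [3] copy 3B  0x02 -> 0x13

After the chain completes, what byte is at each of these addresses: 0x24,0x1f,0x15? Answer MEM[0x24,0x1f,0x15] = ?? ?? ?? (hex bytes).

MEM[0x24,0x1f,0x15] = e8 e5 b5

D0: mem[0x1e..0x23] <- [e5 e5 ee d3 e1 83]
D1: mem[0x05..0x08] <- [de 44 b5 60]
D2: mem[0x02..0x04] <- [de 44 b5]
D3: mem[0x13..0x15] <- [de 44 b5]
query mem[0x24]=0xe8, mem[0x1f]=0xe5, mem[0x15]=0xb5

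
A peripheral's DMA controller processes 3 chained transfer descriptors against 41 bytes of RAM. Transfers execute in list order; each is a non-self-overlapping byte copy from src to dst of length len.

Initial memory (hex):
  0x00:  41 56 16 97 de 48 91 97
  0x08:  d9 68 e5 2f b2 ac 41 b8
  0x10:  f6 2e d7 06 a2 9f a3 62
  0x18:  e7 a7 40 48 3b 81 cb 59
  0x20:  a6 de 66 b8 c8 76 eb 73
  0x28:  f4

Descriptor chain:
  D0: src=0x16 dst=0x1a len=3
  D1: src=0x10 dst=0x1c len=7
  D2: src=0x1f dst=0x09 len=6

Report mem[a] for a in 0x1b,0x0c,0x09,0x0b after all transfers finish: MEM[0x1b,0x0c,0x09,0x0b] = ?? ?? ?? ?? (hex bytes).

  after D0: wrote 3B at 0x1a = a362e7
  after D1: wrote 7B at 0x1c = f62ed706a29fa3
  after D2: wrote 6B at 0x09 = 06a29fa3b8c8
query mem[0x1b]=0x62, mem[0x0c]=0xa3, mem[0x09]=0x06, mem[0x0b]=0x9f

MEM[0x1b,0x0c,0x09,0x0b] = 62 a3 06 9f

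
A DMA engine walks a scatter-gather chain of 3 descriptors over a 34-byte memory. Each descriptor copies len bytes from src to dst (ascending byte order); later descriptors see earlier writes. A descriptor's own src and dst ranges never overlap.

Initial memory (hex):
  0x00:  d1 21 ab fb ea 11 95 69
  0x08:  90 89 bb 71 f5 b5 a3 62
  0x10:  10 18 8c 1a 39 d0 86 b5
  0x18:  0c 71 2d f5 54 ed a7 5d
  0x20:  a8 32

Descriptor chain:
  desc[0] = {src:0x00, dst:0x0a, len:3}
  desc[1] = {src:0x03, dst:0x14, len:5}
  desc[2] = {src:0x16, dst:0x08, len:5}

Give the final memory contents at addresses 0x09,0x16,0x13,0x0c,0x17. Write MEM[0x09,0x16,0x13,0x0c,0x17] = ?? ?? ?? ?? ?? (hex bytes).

D0: mem[0x0a..0x0c] <- [d1 21 ab]
D1: mem[0x14..0x18] <- [fb ea 11 95 69]
D2: mem[0x08..0x0c] <- [11 95 69 71 2d]
query mem[0x09]=0x95, mem[0x16]=0x11, mem[0x13]=0x1a, mem[0x0c]=0x2d, mem[0x17]=0x95

MEM[0x09,0x16,0x13,0x0c,0x17] = 95 11 1a 2d 95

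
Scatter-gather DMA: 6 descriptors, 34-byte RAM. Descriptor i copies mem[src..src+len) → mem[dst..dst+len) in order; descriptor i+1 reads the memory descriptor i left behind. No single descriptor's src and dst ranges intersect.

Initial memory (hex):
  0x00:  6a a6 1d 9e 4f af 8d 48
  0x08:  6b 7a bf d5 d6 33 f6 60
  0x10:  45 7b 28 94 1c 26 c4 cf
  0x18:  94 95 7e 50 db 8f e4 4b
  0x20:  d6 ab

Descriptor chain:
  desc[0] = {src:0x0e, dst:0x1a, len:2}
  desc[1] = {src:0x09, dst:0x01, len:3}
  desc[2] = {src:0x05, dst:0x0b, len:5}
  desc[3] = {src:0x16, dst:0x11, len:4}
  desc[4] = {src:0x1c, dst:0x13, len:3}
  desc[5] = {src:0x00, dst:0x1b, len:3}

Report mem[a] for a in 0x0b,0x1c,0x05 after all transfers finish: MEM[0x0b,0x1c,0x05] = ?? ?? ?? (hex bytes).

MEM[0x0b,0x1c,0x05] = af 7a af

  after D0: wrote 2B at 0x1a = f660
  after D1: wrote 3B at 0x01 = 7abfd5
  after D2: wrote 5B at 0x0b = af8d486b7a
  after D3: wrote 4B at 0x11 = c4cf9495
  after D4: wrote 3B at 0x13 = db8fe4
  after D5: wrote 3B at 0x1b = 6a7abf
query mem[0x0b]=0xaf, mem[0x1c]=0x7a, mem[0x05]=0xaf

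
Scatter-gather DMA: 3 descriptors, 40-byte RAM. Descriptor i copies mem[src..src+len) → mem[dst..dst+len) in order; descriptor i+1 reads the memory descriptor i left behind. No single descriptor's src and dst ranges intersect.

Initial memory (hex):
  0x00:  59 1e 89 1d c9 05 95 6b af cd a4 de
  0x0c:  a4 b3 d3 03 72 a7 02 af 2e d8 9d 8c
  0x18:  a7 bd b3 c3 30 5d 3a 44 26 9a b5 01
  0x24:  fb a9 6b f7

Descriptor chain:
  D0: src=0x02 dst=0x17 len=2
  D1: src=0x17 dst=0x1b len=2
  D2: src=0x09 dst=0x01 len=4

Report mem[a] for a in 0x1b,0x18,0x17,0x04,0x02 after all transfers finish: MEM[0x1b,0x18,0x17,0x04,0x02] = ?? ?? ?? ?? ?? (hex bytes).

MEM[0x1b,0x18,0x17,0x04,0x02] = 89 1d 89 a4 a4

D0: mem[0x17..0x18] <- [89 1d]
D1: mem[0x1b..0x1c] <- [89 1d]
D2: mem[0x01..0x04] <- [cd a4 de a4]
query mem[0x1b]=0x89, mem[0x18]=0x1d, mem[0x17]=0x89, mem[0x04]=0xa4, mem[0x02]=0xa4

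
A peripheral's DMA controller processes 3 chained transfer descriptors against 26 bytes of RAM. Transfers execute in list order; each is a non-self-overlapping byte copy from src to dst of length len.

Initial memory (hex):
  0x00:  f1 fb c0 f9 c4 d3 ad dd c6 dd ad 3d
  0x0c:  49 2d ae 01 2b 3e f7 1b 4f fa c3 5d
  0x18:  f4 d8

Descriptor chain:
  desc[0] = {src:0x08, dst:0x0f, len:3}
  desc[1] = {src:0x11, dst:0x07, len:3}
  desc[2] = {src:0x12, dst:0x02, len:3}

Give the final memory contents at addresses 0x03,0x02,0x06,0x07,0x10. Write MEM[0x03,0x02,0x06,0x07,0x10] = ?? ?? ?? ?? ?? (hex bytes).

#0 dst[0x0f+3] := {0xc6,0xdd,0xad}
#1 dst[0x07+3] := {0xad,0xf7,0x1b}
#2 dst[0x02+3] := {0xf7,0x1b,0x4f}
query mem[0x03]=0x1b, mem[0x02]=0xf7, mem[0x06]=0xad, mem[0x07]=0xad, mem[0x10]=0xdd

MEM[0x03,0x02,0x06,0x07,0x10] = 1b f7 ad ad dd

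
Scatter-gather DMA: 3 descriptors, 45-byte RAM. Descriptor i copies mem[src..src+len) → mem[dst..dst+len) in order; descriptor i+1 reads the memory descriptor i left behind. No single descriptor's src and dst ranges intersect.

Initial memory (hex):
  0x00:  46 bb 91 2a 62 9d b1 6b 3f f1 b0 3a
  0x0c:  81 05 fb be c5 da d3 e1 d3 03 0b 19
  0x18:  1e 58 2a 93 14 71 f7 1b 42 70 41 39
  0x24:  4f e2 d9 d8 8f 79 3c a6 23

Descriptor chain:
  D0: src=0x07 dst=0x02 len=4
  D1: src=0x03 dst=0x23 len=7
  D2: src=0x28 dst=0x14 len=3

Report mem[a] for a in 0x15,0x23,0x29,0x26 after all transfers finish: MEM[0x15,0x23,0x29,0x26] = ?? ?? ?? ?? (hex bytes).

MEM[0x15,0x23,0x29,0x26] = f1 3f f1 b1

D0: mem[0x02..0x05] <- [6b 3f f1 b0]
D1: mem[0x23..0x29] <- [3f f1 b0 b1 6b 3f f1]
D2: mem[0x14..0x16] <- [3f f1 3c]
query mem[0x15]=0xf1, mem[0x23]=0x3f, mem[0x29]=0xf1, mem[0x26]=0xb1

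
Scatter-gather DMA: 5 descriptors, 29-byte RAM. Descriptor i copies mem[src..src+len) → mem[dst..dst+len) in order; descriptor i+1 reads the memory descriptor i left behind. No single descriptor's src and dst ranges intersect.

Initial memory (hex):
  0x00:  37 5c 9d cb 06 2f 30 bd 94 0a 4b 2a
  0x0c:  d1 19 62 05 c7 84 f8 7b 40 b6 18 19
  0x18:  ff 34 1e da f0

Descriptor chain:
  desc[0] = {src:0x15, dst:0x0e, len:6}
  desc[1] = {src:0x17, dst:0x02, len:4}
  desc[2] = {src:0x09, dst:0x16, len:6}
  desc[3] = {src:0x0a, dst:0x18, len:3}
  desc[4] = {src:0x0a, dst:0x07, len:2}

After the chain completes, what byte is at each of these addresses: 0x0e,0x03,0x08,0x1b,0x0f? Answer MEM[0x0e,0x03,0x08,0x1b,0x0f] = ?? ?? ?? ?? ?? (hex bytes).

MEM[0x0e,0x03,0x08,0x1b,0x0f] = b6 ff 2a b6 18

[0] 0x15->0x0e len=6 : b6 18 19 ff 34 1e
[1] 0x17->0x02 len=4 : 19 ff 34 1e
[2] 0x09->0x16 len=6 : 0a 4b 2a d1 19 b6
[3] 0x0a->0x18 len=3 : 4b 2a d1
[4] 0x0a->0x07 len=2 : 4b 2a
query mem[0x0e]=0xb6, mem[0x03]=0xff, mem[0x08]=0x2a, mem[0x1b]=0xb6, mem[0x0f]=0x18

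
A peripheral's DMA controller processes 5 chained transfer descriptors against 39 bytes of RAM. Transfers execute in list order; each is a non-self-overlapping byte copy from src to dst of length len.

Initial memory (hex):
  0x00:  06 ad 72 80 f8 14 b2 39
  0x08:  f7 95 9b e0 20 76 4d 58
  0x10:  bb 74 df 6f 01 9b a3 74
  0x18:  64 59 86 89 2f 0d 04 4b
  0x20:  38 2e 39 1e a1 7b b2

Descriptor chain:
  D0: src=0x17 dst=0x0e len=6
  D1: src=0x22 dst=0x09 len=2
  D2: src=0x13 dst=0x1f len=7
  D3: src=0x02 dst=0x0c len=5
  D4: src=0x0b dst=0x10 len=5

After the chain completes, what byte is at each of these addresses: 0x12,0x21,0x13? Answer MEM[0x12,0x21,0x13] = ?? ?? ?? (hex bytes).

MEM[0x12,0x21,0x13] = 80 9b f8

[0] 0x17->0x0e len=6 : 74 64 59 86 89 2f
[1] 0x22->0x09 len=2 : 39 1e
[2] 0x13->0x1f len=7 : 2f 01 9b a3 74 64 59
[3] 0x02->0x0c len=5 : 72 80 f8 14 b2
[4] 0x0b->0x10 len=5 : e0 72 80 f8 14
query mem[0x12]=0x80, mem[0x21]=0x9b, mem[0x13]=0xf8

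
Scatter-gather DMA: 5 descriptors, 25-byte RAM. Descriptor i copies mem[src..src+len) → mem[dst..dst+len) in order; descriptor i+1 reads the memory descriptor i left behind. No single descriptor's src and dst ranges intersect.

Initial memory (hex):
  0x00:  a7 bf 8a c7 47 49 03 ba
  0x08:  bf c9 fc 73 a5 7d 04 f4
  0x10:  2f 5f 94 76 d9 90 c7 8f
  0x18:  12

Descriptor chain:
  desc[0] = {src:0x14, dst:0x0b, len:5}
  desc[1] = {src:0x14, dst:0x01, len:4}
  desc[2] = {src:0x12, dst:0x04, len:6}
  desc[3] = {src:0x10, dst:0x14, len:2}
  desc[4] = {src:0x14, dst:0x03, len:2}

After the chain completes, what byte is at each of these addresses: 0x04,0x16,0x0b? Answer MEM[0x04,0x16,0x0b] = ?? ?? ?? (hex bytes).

[0] 0x14->0x0b len=5 : d9 90 c7 8f 12
[1] 0x14->0x01 len=4 : d9 90 c7 8f
[2] 0x12->0x04 len=6 : 94 76 d9 90 c7 8f
[3] 0x10->0x14 len=2 : 2f 5f
[4] 0x14->0x03 len=2 : 2f 5f
query mem[0x04]=0x5f, mem[0x16]=0xc7, mem[0x0b]=0xd9

MEM[0x04,0x16,0x0b] = 5f c7 d9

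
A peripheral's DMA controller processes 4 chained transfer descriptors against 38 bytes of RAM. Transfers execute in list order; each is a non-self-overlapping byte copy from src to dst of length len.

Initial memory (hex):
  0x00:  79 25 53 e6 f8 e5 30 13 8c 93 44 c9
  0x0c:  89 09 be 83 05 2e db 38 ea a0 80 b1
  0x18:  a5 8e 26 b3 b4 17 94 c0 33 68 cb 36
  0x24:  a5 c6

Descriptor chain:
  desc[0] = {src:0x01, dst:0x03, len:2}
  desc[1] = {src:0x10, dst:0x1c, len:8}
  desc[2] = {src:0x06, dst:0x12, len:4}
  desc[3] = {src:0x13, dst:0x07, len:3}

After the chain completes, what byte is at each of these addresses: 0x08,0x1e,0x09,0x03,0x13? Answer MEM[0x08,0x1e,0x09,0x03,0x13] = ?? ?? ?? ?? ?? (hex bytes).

[0] 0x01->0x03 len=2 : 25 53
[1] 0x10->0x1c len=8 : 05 2e db 38 ea a0 80 b1
[2] 0x06->0x12 len=4 : 30 13 8c 93
[3] 0x13->0x07 len=3 : 13 8c 93
query mem[0x08]=0x8c, mem[0x1e]=0xdb, mem[0x09]=0x93, mem[0x03]=0x25, mem[0x13]=0x13

MEM[0x08,0x1e,0x09,0x03,0x13] = 8c db 93 25 13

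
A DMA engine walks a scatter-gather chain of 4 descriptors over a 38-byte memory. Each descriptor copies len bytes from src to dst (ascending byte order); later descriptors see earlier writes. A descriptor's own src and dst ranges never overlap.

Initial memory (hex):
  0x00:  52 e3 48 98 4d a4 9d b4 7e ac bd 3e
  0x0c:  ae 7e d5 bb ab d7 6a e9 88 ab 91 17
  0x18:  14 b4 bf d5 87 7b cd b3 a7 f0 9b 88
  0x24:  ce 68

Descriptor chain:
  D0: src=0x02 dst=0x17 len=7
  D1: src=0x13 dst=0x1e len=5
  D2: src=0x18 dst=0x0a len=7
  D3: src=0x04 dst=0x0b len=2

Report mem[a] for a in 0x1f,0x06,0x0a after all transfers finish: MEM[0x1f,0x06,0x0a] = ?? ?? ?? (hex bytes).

MEM[0x1f,0x06,0x0a] = 88 9d 98

[0] 0x02->0x17 len=7 : 48 98 4d a4 9d b4 7e
[1] 0x13->0x1e len=5 : e9 88 ab 91 48
[2] 0x18->0x0a len=7 : 98 4d a4 9d b4 7e e9
[3] 0x04->0x0b len=2 : 4d a4
query mem[0x1f]=0x88, mem[0x06]=0x9d, mem[0x0a]=0x98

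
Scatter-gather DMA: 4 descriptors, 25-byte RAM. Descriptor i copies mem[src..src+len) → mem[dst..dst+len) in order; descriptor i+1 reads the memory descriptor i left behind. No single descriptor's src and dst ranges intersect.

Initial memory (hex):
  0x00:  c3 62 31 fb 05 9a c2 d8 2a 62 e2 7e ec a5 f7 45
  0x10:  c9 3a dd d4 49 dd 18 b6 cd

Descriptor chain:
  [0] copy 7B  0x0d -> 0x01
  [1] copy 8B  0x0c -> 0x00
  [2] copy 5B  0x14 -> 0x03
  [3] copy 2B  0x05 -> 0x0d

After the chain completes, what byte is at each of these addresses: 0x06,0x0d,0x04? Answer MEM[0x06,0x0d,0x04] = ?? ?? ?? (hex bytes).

D0: mem[0x01..0x07] <- [a5 f7 45 c9 3a dd d4]
D1: mem[0x00..0x07] <- [ec a5 f7 45 c9 3a dd d4]
D2: mem[0x03..0x07] <- [49 dd 18 b6 cd]
D3: mem[0x0d..0x0e] <- [18 b6]
query mem[0x06]=0xb6, mem[0x0d]=0x18, mem[0x04]=0xdd

MEM[0x06,0x0d,0x04] = b6 18 dd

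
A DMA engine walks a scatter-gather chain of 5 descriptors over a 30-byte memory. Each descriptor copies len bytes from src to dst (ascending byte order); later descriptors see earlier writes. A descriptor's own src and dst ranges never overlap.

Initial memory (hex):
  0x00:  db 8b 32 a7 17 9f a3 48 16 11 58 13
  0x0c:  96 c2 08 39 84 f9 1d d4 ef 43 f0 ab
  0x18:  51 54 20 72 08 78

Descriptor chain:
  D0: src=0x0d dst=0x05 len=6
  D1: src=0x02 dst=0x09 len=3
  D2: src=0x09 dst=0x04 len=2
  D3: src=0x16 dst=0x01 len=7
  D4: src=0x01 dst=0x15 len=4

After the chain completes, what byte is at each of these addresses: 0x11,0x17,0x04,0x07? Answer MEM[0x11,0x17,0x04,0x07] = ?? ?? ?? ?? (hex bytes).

MEM[0x11,0x17,0x04,0x07] = f9 51 54 08

D0: mem[0x05..0x0a] <- [c2 08 39 84 f9 1d]
D1: mem[0x09..0x0b] <- [32 a7 17]
D2: mem[0x04..0x05] <- [32 a7]
D3: mem[0x01..0x07] <- [f0 ab 51 54 20 72 08]
D4: mem[0x15..0x18] <- [f0 ab 51 54]
query mem[0x11]=0xf9, mem[0x17]=0x51, mem[0x04]=0x54, mem[0x07]=0x08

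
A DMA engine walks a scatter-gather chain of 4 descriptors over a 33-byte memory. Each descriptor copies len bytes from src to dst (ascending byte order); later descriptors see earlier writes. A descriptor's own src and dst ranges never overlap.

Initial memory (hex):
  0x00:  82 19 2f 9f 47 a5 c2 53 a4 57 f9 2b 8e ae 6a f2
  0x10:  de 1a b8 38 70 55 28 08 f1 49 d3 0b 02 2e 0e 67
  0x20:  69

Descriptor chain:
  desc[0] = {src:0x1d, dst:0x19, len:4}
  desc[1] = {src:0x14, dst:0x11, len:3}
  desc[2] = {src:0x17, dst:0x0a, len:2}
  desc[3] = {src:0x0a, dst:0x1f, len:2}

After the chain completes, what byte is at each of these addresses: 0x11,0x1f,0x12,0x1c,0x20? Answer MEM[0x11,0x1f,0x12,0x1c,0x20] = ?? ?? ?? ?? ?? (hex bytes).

MEM[0x11,0x1f,0x12,0x1c,0x20] = 70 08 55 69 f1

D0: mem[0x19..0x1c] <- [2e 0e 67 69]
D1: mem[0x11..0x13] <- [70 55 28]
D2: mem[0x0a..0x0b] <- [08 f1]
D3: mem[0x1f..0x20] <- [08 f1]
query mem[0x11]=0x70, mem[0x1f]=0x08, mem[0x12]=0x55, mem[0x1c]=0x69, mem[0x20]=0xf1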